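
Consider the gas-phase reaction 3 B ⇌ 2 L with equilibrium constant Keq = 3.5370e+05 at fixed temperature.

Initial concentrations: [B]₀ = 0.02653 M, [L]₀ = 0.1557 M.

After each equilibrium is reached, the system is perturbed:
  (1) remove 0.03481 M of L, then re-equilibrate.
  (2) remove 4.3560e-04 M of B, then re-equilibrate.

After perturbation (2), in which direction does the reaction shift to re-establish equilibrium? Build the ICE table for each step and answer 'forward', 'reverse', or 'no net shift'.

Q₀ = 1298 vs Keq = 3.5370e+05 ⇒ Q<K, forward
Step 1:
                    B           L
  I           0.02653      0.1557
  C          -0.02218     0.01479
  E          0.004348      0.1705
  solve Keq expr → x = 0.007394; check Q = 3.5370e+05
Then remove 0.03481 M of L.
Step 2:
                    B           L
  I          0.004348      0.1357
  C       -6.0660e-04  4.0440e-04
  E          0.003741      0.1361
  solve Keq expr → x = 2.0220e-04; check Q = 3.5370e+05
Then remove 4.3560e-04 M of B.
Step 3:
                    B           L
  I          0.003305      0.1361
  C        4.3034e-04 -2.8689e-04
  E          0.003736      0.1358
  solve Keq expr → x = -1.4345e-04; check Q = 3.5370e+05

Direction: reverse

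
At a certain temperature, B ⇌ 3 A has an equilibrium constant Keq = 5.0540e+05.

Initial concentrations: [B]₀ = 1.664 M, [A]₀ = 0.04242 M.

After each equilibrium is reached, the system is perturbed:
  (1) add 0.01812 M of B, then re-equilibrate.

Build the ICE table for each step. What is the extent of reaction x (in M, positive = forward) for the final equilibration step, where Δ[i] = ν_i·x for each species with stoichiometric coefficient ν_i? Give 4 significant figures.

Q₀ = 4.5873e-05 vs Keq = 5.0540e+05 ⇒ Q<K, forward
Step 1:
                    B           A
  Initial       1.664     0.04242
  Change       -1.664       4.991
  Equil    2.5236e-04       5.034
  solve Keq expr → x = 1.664; check Q = 5.0540e+05
Then add 0.01812 M of B.
Step 2:
                    B           A
  Initial     0.01837       5.034
  Change     -0.01811     0.05434
  Equil    2.6062e-04       5.088
  solve Keq expr → x = 0.01811; check Q = 5.0540e+05

x = 0.01811 M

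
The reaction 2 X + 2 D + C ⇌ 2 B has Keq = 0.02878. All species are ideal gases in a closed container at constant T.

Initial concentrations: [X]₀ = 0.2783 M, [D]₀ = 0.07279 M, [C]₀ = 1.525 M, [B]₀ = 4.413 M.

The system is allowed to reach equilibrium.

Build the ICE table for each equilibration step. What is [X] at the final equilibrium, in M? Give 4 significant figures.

Q₀ = 3.1119e+04 vs Keq = 0.02878 ⇒ Q>K, reverse
Step 1:
                   X          D          C          B
  init        0.2783    0.07279      1.525      4.413
  Δ             2.46       2.46       1.23      -2.46
  eq           2.738      2.533      2.755      1.953
  solve Keq expr → x = -1.23; check Q = 0.02878

[X]_eq = 2.738 M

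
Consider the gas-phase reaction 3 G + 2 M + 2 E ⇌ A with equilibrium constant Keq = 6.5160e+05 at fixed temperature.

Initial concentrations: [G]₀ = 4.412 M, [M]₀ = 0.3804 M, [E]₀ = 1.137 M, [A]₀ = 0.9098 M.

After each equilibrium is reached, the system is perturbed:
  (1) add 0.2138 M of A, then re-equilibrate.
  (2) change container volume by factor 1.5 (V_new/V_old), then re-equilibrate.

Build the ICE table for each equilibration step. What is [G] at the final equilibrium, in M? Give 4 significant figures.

Q₀ = 0.05663 vs Keq = 6.5160e+05 ⇒ Q<K, forward
Step 1:
                   G          M          E          A
  I            4.412     0.3804      1.137     0.9098
  C          -0.5703    -0.3802    -0.3802     0.1901
  E            3.842 2.2798e-04     0.7568        1.1
  solve Keq expr → x = 0.1901; check Q = 6.5160e+05
Then add 0.2138 M of A.
Step 2:
                   G          M          E          A
  I            3.842 2.2798e-04     0.7568      1.314
  C       3.1745e-05 2.1163e-05 2.1163e-05 -1.0582e-05
  E            3.842 2.4914e-04     0.7568      1.314
  solve Keq expr → x = -1.0582e-05; check Q = 6.5160e+05
Then change container volume by factor 1.5 (V_new/V_old).
Step 3:
                   G          M          E          A
  I            2.561 1.6609e-04     0.5046     0.8758
  C       5.9067e-04 3.9378e-04 3.9378e-04 -1.9689e-04
  E            2.562 5.5988e-04      0.505     0.8756
  solve Keq expr → x = -1.9689e-04; check Q = 6.5160e+05

[G]_eq = 2.562 M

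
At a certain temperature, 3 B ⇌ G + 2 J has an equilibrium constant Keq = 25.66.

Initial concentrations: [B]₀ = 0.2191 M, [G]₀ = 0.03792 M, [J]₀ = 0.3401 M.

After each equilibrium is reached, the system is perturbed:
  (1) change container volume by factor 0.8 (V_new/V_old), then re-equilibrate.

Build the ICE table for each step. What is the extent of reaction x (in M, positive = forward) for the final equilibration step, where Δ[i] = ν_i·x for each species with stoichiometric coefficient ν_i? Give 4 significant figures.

x = 0 M

Q₀ = 0.417 vs Keq = 25.66 ⇒ Q<K, forward
Step 1:
                   B          G          J
  init        0.2191    0.03792     0.3401
  Δ          -0.1349    0.04496    0.08992
  eq         0.08422    0.08288       0.43
  solve Keq expr → x = 0.04496; check Q = 25.66
Then change container volume by factor 0.8 (V_new/V_old).
Step 2:
                   B          G          J
  init        0.1053     0.1036     0.5375
  Δ                0          0          0
  eq          0.1053     0.1036     0.5375
  solve Keq expr → x = 0; check Q = 25.66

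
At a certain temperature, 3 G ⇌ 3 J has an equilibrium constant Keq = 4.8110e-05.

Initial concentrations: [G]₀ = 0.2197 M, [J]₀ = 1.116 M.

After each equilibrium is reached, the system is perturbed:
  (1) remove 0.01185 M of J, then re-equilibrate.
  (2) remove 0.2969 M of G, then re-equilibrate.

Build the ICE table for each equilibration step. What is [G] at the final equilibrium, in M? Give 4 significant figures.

[G]_eq = 0.9909 M

Q₀ = 131.1 vs Keq = 4.8110e-05 ⇒ Q>K, reverse
Step 1:
                    G           J
  I            0.2197       1.116
  C             1.069      -1.069
  E             1.289     0.04687
  solve Keq expr → x = -0.3564; check Q = 4.8110e-05
Then remove 0.01185 M of J.
Step 2:
                    G           J
  I             1.289     0.03502
  C          -0.01143     0.01143
  E             1.277     0.04646
  solve Keq expr → x = 0.003811; check Q = 4.8110e-05
Then remove 0.2969 M of G.
Step 3:
                    G           J
  I            0.9805     0.04646
  C           0.01042    -0.01042
  E            0.9909     0.03604
  solve Keq expr → x = -0.003473; check Q = 4.8110e-05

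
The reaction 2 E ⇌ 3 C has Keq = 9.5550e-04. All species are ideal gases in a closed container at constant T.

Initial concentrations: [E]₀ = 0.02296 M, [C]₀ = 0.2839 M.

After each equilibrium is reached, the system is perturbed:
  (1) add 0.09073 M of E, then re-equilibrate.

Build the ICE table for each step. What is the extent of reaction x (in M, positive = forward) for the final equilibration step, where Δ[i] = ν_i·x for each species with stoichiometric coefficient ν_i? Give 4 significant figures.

x = 0.003021 M

Q₀ = 43.41 vs Keq = 9.5550e-04 ⇒ Q>K, reverse
Step 1:
                   E          C
  Initial    0.02296     0.2839
  Change      0.1675    -0.2513
  Equil       0.1905    0.03261
  solve Keq expr → x = -0.08376; check Q = 9.5550e-04
Then add 0.09073 M of E.
Step 2:
                   E          C
  Initial     0.2812    0.03261
  Change   -0.006041   0.009062
  Equil       0.2752    0.04167
  solve Keq expr → x = 0.003021; check Q = 9.5550e-04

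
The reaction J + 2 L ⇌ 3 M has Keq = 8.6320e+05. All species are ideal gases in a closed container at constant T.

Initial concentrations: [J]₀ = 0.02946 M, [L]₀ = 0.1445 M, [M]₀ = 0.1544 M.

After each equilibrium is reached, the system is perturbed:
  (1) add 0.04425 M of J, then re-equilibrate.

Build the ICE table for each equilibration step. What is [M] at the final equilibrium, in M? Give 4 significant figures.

Q₀ = 5.984 vs Keq = 8.6320e+05 ⇒ Q<K, forward
Step 1:
                  J         L         M
  init      0.02946    0.1445    0.1544
  Δ        -0.02946  -0.05892   0.08837
  eq      2.2631e-06   0.08558    0.2428
  solve Keq expr → x = 0.02946; check Q = 8.6320e+05
Then add 0.04425 M of J.
Step 2:
                  J         L         M
  init      0.04425   0.08558    0.2428
  Δ        -0.04078  -0.08156    0.1223
  eq       0.003474  0.004029    0.3651
  solve Keq expr → x = 0.04078; check Q = 8.6320e+05

[M]_eq = 0.3651 M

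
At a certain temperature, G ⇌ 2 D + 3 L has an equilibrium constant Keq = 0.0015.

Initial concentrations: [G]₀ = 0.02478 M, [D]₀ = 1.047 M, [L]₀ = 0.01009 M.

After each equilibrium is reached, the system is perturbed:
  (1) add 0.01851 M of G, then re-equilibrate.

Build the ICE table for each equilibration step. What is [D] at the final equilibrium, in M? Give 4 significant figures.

Q₀ = 4.5443e-05 vs Keq = 0.0015 ⇒ Q<K, forward
Step 1:
                   G          D          L
  init       0.02478      1.047    0.01009
  Δ        -0.006336    0.01267    0.01901
  eq         0.01844       1.06     0.0291
  solve Keq expr → x = 0.006336; check Q = 0.0015
Then add 0.01851 M of G.
Step 2:
                   G          D          L
  init       0.03695       1.06     0.0291
  Δ        -0.002242   0.004484   0.006727
  eq         0.03471      1.064    0.03582
  solve Keq expr → x = 0.002242; check Q = 0.0015

[D]_eq = 1.064 M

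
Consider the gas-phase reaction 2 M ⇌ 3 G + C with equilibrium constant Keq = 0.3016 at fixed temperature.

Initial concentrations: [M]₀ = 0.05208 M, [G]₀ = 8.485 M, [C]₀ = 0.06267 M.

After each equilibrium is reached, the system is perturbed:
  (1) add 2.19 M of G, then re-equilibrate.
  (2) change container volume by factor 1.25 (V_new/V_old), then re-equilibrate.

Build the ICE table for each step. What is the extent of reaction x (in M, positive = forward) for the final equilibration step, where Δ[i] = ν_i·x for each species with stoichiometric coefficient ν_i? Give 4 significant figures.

Q₀ = 1.4115e+04 vs Keq = 0.3016 ⇒ Q>K, reverse
Step 1:
                    M           G           C
  Initial     0.05208       8.485     0.06267
  Change       0.1253      -0.188    -0.06265
  Equil        0.1774       8.297  1.6615e-05
  solve Keq expr → x = -0.06265; check Q = 0.3016
Then add 2.19 M of G.
Step 2:
                    M           G           C
  Initial      0.1774       10.49  1.6615e-05
  Change   1.6770e-05 -2.5155e-05 -8.3851e-06
  Equil        0.1774       10.49  8.2300e-06
  solve Keq expr → x = -8.3851e-06; check Q = 0.3016
Then change container volume by factor 1.25 (V_new/V_old).
Step 3:
                    M           G           C
  Initial      0.1419        8.39  6.5840e-06
  Change  -7.4048e-06  1.1107e-05  3.7024e-06
  Equil        0.1419        8.39  1.0286e-05
  solve Keq expr → x = 3.7024e-06; check Q = 0.3016

x = 3.7024e-06 M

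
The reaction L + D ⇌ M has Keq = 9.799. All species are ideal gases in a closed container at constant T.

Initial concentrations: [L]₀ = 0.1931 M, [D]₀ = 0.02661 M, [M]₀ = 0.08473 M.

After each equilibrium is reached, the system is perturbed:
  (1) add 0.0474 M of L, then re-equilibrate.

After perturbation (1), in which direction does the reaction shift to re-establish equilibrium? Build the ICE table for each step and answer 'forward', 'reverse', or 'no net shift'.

Q₀ = 16.49 vs Keq = 9.799 ⇒ Q>K, reverse
Step 1:
                    L           D           M
  I            0.1931     0.02661     0.08473
  C           0.01056     0.01056    -0.01056
  E            0.2037     0.03717     0.07417
  solve Keq expr → x = -0.01056; check Q = 9.799
Then add 0.0474 M of L.
Step 2:
                    L           D           M
  I            0.2511     0.03717     0.07417
  C         -0.004568   -0.004568    0.004568
  E            0.2465      0.0326     0.07874
  solve Keq expr → x = 0.004568; check Q = 9.799

Direction: forward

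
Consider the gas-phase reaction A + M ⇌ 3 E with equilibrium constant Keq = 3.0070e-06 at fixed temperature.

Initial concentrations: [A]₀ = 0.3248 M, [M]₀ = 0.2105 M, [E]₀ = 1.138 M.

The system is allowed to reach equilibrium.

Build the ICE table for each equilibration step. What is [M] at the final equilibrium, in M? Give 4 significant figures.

Q₀ = 21.56 vs Keq = 3.0070e-06 ⇒ Q>K, reverse
Step 1:
                    A           M           E
  I            0.3248      0.2105       1.138
  C            0.3758      0.3758      -1.127
  E            0.7006      0.5863     0.01073
  solve Keq expr → x = -0.3758; check Q = 3.0070e-06

[M]_eq = 0.5863 M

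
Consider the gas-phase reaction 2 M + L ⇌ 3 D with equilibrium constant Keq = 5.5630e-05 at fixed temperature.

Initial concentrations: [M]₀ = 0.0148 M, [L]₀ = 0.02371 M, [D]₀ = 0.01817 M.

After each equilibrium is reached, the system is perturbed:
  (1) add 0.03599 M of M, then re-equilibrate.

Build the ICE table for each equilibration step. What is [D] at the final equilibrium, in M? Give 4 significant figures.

[D]_eq = 0.001834 M

Q₀ = 1.155 vs Keq = 5.5630e-05 ⇒ Q>K, reverse
Step 1:
                    M           L           D
  init         0.0148     0.02371     0.01817
  Δ           0.01142     0.00571    -0.01713
  eq          0.02622     0.02942     0.00104
  solve Keq expr → x = -0.00571; check Q = 5.5630e-05
Then add 0.03599 M of M.
Step 2:
                    M           L           D
  init        0.06221     0.02942     0.00104
  Δ       -5.2939e-04 -2.6469e-04  7.9408e-04
  eq          0.06168     0.02916    0.001834
  solve Keq expr → x = 2.6469e-04; check Q = 5.5630e-05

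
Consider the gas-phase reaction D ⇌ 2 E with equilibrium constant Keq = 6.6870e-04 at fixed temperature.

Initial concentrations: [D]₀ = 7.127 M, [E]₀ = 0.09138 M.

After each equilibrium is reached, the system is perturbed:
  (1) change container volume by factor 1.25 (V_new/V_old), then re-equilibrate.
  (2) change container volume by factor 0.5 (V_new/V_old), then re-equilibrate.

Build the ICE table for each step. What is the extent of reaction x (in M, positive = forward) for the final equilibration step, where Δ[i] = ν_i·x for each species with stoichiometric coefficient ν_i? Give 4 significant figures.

x = -0.01806 M

Q₀ = 0.001172 vs Keq = 6.6870e-04 ⇒ Q>K, reverse
Step 1:
                    D           E
  I             7.127     0.09138
  C           0.01115    -0.02229
  E             7.138     0.06909
  solve Keq expr → x = -0.01115; check Q = 6.6870e-04
Then change container volume by factor 1.25 (V_new/V_old).
Step 2:
                    D           E
  I             5.711     0.05527
  C         -0.003253    0.006506
  E             5.707     0.06178
  solve Keq expr → x = 0.003253; check Q = 6.6870e-04
Then change container volume by factor 0.5 (V_new/V_old).
Step 3:
                    D           E
  I             11.41      0.1236
  C           0.01806    -0.03612
  E             11.43     0.08744
  solve Keq expr → x = -0.01806; check Q = 6.6870e-04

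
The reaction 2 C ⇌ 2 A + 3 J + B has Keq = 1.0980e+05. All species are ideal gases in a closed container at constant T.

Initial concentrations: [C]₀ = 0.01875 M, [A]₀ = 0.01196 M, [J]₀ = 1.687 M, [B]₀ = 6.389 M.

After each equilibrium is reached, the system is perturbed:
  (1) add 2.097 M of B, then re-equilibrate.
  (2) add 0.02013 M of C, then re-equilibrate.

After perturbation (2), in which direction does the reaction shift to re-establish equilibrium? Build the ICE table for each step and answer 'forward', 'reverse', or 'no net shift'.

Direction: forward

Q₀ = 12.48 vs Keq = 1.0980e+05 ⇒ Q<K, forward
Step 1:
                   C          A          J          B
  Initial    0.01875    0.01196      1.687      6.389
  Change    -0.01823    0.01823    0.02735   0.009116
  Equil   5.1734e-04    0.03019      1.714      6.398
  solve Keq expr → x = 0.009116; check Q = 1.0980e+05
Then add 2.097 M of B.
Step 2:
                   C          A          J          B
  Initial 5.1734e-04    0.03019      1.714      8.495
  Change  7.7195e-05 -7.7195e-05 -1.1579e-04 -3.8598e-05
  Equil   5.9453e-04    0.03012      1.714      8.495
  solve Keq expr → x = -3.8598e-05; check Q = 1.0980e+05
Then add 0.02013 M of C.
Step 3:
                   C          A          J          B
  Initial    0.02072    0.03012      1.714      8.495
  Change    -0.01971    0.01971    0.02957   0.009857
  Equil      0.00101    0.04983      1.744      8.505
  solve Keq expr → x = 0.009857; check Q = 1.0980e+05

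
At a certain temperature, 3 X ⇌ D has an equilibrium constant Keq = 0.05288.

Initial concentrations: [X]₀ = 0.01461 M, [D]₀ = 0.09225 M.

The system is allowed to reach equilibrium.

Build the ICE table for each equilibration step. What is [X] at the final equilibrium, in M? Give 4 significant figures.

Q₀ = 2.9581e+04 vs Keq = 0.05288 ⇒ Q>K, reverse
Step 1:
                   X          D
  Initial    0.01461    0.09225
  Change       0.273   -0.09099
  Equil       0.2876   0.001258
  solve Keq expr → x = -0.09099; check Q = 0.05288

[X]_eq = 0.2876 M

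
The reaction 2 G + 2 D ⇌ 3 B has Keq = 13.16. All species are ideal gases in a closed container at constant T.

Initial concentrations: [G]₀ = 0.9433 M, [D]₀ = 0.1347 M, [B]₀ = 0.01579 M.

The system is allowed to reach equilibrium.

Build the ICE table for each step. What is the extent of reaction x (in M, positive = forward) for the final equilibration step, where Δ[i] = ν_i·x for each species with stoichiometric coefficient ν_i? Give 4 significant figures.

Q₀ = 2.4384e-04 vs Keq = 13.16 ⇒ Q<K, forward
Step 1:
                    G           D           B
  Initial      0.9433      0.1347     0.01579
  Change      -0.1095     -0.1095      0.1642
  Equil        0.8338     0.02524        0.18
  solve Keq expr → x = 0.05473; check Q = 13.16

x = 0.05473 M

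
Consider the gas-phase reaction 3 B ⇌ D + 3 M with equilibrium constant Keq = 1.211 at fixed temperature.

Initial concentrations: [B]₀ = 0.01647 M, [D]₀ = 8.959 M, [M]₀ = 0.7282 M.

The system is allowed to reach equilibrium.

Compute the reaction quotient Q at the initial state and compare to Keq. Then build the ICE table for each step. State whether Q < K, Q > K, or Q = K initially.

Q₀ = 7.7434e+05; Q > K (proceeds reverse)

Q₀ = 7.7434e+05 vs Keq = 1.211 ⇒ Q>K, reverse
Step 1:
                   B          D          M
  init       0.01647      8.959     0.7282
  Δ           0.4747    -0.1582    -0.4747
  eq          0.4911      8.801     0.2535
  solve Keq expr → x = -0.1582; check Q = 1.211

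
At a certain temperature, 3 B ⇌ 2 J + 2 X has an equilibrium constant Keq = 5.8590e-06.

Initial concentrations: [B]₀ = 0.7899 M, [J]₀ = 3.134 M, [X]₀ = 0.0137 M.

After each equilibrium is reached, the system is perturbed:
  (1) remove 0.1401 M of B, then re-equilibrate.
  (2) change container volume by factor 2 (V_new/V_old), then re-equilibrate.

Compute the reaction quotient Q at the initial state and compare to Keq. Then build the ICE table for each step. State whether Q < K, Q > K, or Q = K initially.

Q₀ = 0.00374 vs Keq = 5.8590e-06 ⇒ Q>K, reverse
Step 1:
                   B          J          X
  init        0.7899      3.134     0.0137
  Δ           0.0197   -0.01314   -0.01314
  eq          0.8096      3.121 5.6499e-04
  solve Keq expr → x = -0.006568; check Q = 5.8590e-06
Then remove 0.1401 M of B.
Step 2:
                   B          J          X
  init        0.6695      3.121 5.6499e-04
  Δ       2.0985e-04 -1.3990e-04 -1.3990e-04
  eq          0.6697      3.121 4.2510e-04
  solve Keq expr → x = -6.9949e-05; check Q = 5.8590e-06
Then change container volume by factor 2 (V_new/V_old).
Step 3:
                   B          J          X
  init        0.3349       1.56 2.1255e-04
  Δ       -1.3177e-04 8.7846e-05 8.7846e-05
  eq          0.3347       1.56 3.0040e-04
  solve Keq expr → x = 4.3923e-05; check Q = 5.8590e-06

Q₀ = 0.00374; Q > K (proceeds reverse)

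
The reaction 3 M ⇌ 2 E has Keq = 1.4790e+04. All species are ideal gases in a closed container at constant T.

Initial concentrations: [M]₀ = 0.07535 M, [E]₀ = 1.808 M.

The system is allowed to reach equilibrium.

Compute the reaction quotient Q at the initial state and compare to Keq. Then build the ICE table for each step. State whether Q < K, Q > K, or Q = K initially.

Q₀ = 7641; Q < K (proceeds forward)

Q₀ = 7641 vs Keq = 1.4790e+04 ⇒ Q<K, forward
Step 1:
                   M          E
  I          0.07535      1.808
  C         -0.01467   0.009781
  E          0.06068      1.818
  solve Keq expr → x = 0.00489; check Q = 1.4790e+04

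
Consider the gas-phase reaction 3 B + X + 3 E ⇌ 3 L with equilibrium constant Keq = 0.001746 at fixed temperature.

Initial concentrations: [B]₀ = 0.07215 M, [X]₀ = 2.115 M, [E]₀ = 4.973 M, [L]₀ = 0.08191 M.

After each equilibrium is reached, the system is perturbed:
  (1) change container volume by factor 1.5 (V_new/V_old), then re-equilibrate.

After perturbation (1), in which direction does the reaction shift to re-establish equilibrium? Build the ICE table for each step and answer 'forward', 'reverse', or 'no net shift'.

Q₀ = 0.005625 vs Keq = 0.001746 ⇒ Q>K, reverse
Step 1:
                    B           X           E           L
  init        0.07215       2.115       4.973     0.08191
  Δ           0.01481    0.004938     0.01481    -0.01481
  eq          0.08696        2.12       4.988      0.0671
  solve Keq expr → x = -0.004938; check Q = 0.001746
Then change container volume by factor 1.5 (V_new/V_old).
Step 2:
                    B           X           E           L
  init        0.05798       1.413       3.325     0.04473
  Δ           0.01278    0.004261     0.01278    -0.01278
  eq          0.07076       1.418       3.338     0.03195
  solve Keq expr → x = -0.004261; check Q = 0.001746

Direction: reverse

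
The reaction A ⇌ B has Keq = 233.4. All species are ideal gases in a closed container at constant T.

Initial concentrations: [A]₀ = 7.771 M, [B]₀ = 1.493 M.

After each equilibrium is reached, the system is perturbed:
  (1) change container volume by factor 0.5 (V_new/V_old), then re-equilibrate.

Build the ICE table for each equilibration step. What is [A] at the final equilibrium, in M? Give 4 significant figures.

[A]_eq = 0.07904 M

Q₀ = 0.1921 vs Keq = 233.4 ⇒ Q<K, forward
Step 1:
                    A           B
  init          7.771       1.493
  Δ            -7.731       7.731
  eq          0.03952       9.224
  solve Keq expr → x = 7.731; check Q = 233.4
Then change container volume by factor 0.5 (V_new/V_old).
Step 2:
                    A           B
  init        0.07904       18.45
  Δ                 0           0
  eq          0.07904       18.45
  solve Keq expr → x = 0; check Q = 233.4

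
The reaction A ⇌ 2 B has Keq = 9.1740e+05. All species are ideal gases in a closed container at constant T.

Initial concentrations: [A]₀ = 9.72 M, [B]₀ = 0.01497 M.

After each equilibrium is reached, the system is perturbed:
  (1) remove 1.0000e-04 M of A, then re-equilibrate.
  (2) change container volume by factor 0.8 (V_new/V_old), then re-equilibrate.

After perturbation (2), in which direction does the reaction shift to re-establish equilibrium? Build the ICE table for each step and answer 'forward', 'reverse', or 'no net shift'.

Direction: reverse

Q₀ = 2.3056e-05 vs Keq = 9.1740e+05 ⇒ Q<K, forward
Step 1:
                   A          B
  Initial       9.72    0.01497
  Change       -9.72      19.44
  Equil   4.1254e-04      19.45
  solve Keq expr → x = 9.72; check Q = 9.1740e+05
Then remove 1.0000e-04 M of A.
Step 2:
                   A          B
  Initial 3.1254e-04      19.45
  Change  9.9992e-05 -1.9998e-04
  Equil   4.1253e-04      19.45
  solve Keq expr → x = -9.9992e-05; check Q = 9.1740e+05
Then change container volume by factor 0.8 (V_new/V_old).
Step 3:
                   A          B
  Initial 5.1566e-04      24.32
  Change  1.2890e-04 -2.5780e-04
  Equil   6.4457e-04      24.32
  solve Keq expr → x = -1.2890e-04; check Q = 9.1740e+05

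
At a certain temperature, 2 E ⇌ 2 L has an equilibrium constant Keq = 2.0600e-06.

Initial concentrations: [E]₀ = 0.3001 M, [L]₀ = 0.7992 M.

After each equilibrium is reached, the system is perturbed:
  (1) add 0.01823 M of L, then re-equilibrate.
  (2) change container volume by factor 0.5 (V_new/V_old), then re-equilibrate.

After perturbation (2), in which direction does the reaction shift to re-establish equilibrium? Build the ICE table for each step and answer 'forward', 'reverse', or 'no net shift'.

Direction: no net shift

Q₀ = 7.092 vs Keq = 2.0600e-06 ⇒ Q>K, reverse
Step 1:
                    E           L
  Initial      0.3001      0.7992
  Change       0.7976     -0.7976
  Equil         1.098    0.001576
  solve Keq expr → x = -0.3988; check Q = 2.0600e-06
Then add 0.01823 M of L.
Step 2:
                    E           L
  Initial       1.098     0.01981
  Change       0.0182     -0.0182
  Equil         1.116    0.001602
  solve Keq expr → x = -0.009102; check Q = 2.0600e-06
Then change container volume by factor 0.5 (V_new/V_old).
Step 3:
                    E           L
  Initial       2.232    0.003203
  Change            0           0
  Equil         2.232    0.003203
  solve Keq expr → x = 0; check Q = 2.0600e-06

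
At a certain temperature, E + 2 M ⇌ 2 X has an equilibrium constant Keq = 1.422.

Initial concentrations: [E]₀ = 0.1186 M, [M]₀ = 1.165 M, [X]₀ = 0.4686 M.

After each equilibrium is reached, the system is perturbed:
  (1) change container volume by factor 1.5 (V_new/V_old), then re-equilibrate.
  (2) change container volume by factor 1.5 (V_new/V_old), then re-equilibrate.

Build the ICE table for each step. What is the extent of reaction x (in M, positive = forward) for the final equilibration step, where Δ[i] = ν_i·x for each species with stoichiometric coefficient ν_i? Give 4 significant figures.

x = -0.009097 M

Q₀ = 1.364 vs Keq = 1.422 ⇒ Q<K, forward
Step 1:
                   E          M          X
  init        0.1186      1.165     0.4686
  Δ        -0.002031  -0.004062   0.004062
  eq          0.1166      1.161     0.4727
  solve Keq expr → x = 0.002031; check Q = 1.422
Then change container volume by factor 1.5 (V_new/V_old).
Step 2:
                   E          M          X
  init       0.07771      0.774     0.3151
  Δ          0.01342    0.02684   -0.02684
  eq         0.09113     0.8008     0.2883
  solve Keq expr → x = -0.01342; check Q = 1.422
Then change container volume by factor 1.5 (V_new/V_old).
Step 3:
                   E          M          X
  init       0.06075     0.5339     0.1922
  Δ         0.009097    0.01819   -0.01819
  eq         0.06985     0.5521      0.174
  solve Keq expr → x = -0.009097; check Q = 1.422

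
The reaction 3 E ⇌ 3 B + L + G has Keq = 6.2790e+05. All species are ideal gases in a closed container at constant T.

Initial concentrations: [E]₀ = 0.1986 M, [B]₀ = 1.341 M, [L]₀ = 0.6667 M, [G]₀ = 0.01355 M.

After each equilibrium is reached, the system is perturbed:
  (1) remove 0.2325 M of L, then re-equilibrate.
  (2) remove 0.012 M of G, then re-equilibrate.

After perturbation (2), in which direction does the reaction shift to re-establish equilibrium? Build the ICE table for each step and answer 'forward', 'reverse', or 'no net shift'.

Q₀ = 2.781 vs Keq = 6.2790e+05 ⇒ Q<K, forward
Step 1:
                    E           B           L           G
  I            0.1986       1.341      0.6667     0.01355
  C           -0.1917      0.1917     0.06391     0.06391
  E          0.006872       1.533      0.7306     0.07746
  solve Keq expr → x = 0.06391; check Q = 6.2790e+05
Then remove 0.2325 M of L.
Step 2:
                    E           B           L           G
  I          0.006872       1.533      0.4981     0.07746
  C       -8.1241e-04  8.1241e-04  2.7080e-04  2.7080e-04
  E           0.00606       1.534      0.4984     0.07773
  solve Keq expr → x = 2.7080e-04; check Q = 6.2790e+05
Then remove 0.012 M of G.
Step 3:
                    E           B           L           G
  I           0.00606       1.534      0.4984     0.06573
  C       -3.2464e-04  3.2464e-04  1.0821e-04  1.0821e-04
  E          0.005735       1.534      0.4985     0.06584
  solve Keq expr → x = 1.0821e-04; check Q = 6.2790e+05

Direction: forward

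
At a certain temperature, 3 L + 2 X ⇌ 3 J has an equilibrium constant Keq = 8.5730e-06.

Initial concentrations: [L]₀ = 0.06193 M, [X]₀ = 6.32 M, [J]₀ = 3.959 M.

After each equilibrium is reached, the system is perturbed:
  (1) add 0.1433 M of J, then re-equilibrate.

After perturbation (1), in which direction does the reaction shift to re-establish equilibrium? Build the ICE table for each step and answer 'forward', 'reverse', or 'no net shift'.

Q₀ = 6541 vs Keq = 8.5730e-06 ⇒ Q>K, reverse
Step 1:
                    L           X           J
  I           0.06193        6.32       3.959
  C             3.638       2.425      -3.638
  E               3.7       8.745      0.3214
  solve Keq expr → x = -1.213; check Q = 8.5730e-06
Then add 0.1433 M of J.
Step 2:
                    L           X           J
  I               3.7       8.745      0.4647
  C            0.1298     0.08655     -0.1298
  E             3.829       8.832      0.3349
  solve Keq expr → x = -0.04328; check Q = 8.5730e-06

Direction: reverse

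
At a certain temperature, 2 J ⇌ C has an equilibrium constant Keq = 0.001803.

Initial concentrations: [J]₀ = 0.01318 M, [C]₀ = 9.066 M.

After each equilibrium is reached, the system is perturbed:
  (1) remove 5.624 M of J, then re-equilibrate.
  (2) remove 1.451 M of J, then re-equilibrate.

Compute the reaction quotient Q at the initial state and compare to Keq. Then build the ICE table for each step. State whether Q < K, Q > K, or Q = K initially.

Q₀ = 5.2190e+04 vs Keq = 0.001803 ⇒ Q>K, reverse
Step 1:
                   J          C
  init       0.01318      9.066
  Δ            17.08     -8.539
  eq           17.09     0.5267
  solve Keq expr → x = -8.539; check Q = 0.001803
Then remove 5.624 M of J.
Step 2:
                   J          C
  init         11.47     0.5267
  Δ            0.534     -0.267
  eq              12     0.2597
  solve Keq expr → x = -0.267; check Q = 0.001803
Then remove 1.451 M of J.
Step 3:
                   J          C
  init         10.55     0.2597
  Δ           0.1096   -0.05481
  eq           10.66     0.2049
  solve Keq expr → x = -0.05481; check Q = 0.001803

Q₀ = 5.2190e+04; Q > K (proceeds reverse)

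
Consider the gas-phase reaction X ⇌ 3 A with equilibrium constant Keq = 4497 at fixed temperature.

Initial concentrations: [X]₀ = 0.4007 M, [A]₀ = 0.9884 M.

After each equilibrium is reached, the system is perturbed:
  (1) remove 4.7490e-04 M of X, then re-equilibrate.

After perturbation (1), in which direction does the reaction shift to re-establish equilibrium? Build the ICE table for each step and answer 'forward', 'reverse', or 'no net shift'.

Direction: reverse

Q₀ = 2.41 vs Keq = 4497 ⇒ Q<K, forward
Step 1:
                  X         A
  init       0.4007    0.9884
  Δ         -0.3984     1.195
  eq       0.002315     2.184
  solve Keq expr → x = 0.3984; check Q = 4497
Then remove 4.7490e-04 M of X.
Step 2:
                  X         A
  init      0.00184     2.184
  Δ       4.7041e-04 -0.001411
  eq       0.002311     2.182
  solve Keq expr → x = -4.7041e-04; check Q = 4497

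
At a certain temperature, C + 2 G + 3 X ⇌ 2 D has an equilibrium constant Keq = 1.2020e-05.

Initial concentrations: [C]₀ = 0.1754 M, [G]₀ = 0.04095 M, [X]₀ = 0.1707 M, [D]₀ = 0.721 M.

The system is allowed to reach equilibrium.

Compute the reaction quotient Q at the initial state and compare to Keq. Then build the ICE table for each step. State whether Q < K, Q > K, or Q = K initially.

Q₀ = 3.5533e+05; Q > K (proceeds reverse)

Q₀ = 3.5533e+05 vs Keq = 1.2020e-05 ⇒ Q>K, reverse
Step 1:
                  C         G         X         D
  init       0.1754   0.04095    0.1707     0.721
  Δ          0.3592    0.7183     1.077   -0.7183
  eq         0.5346    0.7593     1.248  0.002684
  solve Keq expr → x = -0.3592; check Q = 1.2020e-05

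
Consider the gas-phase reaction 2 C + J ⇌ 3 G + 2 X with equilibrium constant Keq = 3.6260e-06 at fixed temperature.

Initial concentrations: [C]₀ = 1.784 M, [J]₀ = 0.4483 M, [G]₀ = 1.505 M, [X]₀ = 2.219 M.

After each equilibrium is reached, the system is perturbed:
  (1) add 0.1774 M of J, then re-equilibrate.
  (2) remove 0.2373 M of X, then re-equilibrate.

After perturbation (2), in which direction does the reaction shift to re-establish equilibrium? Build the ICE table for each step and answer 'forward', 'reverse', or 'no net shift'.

Q₀ = 11.76 vs Keq = 3.6260e-06 ⇒ Q>K, reverse
Step 1:
                   C          J          G          X
  I            1.784     0.4483      1.505      2.219
  C           0.9861     0.4931     -1.479    -0.9861
  E             2.77     0.9414    0.02583      1.233
  solve Keq expr → x = -0.4931; check Q = 3.6260e-06
Then add 0.1774 M of J.
Step 2:
                   C          J          G          X
  I             2.77      1.119    0.02583      1.233
  C        -0.001003 -5.0152e-04   0.001505   0.001003
  E            2.769      1.118    0.02733      1.234
  solve Keq expr → x = 5.0152e-04; check Q = 3.6260e-06
Then remove 0.2373 M of X.
Step 3:
                   C          J          G          X
  I            2.769      1.118    0.02733     0.9966
  C        -0.002728  -0.001364   0.004092   0.002728
  E            2.766      1.117    0.03143     0.9993
  solve Keq expr → x = 0.001364; check Q = 3.6260e-06

Direction: forward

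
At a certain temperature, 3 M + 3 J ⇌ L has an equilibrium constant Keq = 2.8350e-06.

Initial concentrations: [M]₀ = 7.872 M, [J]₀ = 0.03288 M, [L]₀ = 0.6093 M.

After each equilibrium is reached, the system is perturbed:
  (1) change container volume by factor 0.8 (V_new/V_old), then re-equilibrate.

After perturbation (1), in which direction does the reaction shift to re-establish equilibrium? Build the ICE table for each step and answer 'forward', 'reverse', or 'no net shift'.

Direction: forward

Q₀ = 35.14 vs Keq = 2.8350e-06 ⇒ Q>K, reverse
Step 1:
                   M          J          L
  Initial      7.872    0.03288     0.6093
  Change       1.782      1.782     -0.594
  Equil        9.654      1.815    0.01525
  solve Keq expr → x = -0.594; check Q = 2.8350e-06
Then change container volume by factor 0.8 (V_new/V_old).
Step 2:
                   M          J          L
  Initial      12.07      2.269    0.01907
  Change    -0.09318   -0.09318    0.03106
  Equil        11.97      2.176    0.05013
  solve Keq expr → x = 0.03106; check Q = 2.8350e-06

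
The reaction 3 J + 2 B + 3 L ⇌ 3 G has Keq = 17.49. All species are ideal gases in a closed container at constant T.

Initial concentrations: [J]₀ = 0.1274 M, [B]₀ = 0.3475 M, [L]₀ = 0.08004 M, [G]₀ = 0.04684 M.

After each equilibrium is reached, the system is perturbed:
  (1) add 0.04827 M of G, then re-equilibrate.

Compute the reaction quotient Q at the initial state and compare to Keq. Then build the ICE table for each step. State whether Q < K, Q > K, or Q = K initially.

Q₀ = 802.6 vs Keq = 17.49 ⇒ Q>K, reverse
Step 1:
                   J          B          L          G
  Initial     0.1274     0.3475    0.08004    0.04684
  Change     0.02548    0.01698    0.02548   -0.02548
  Equil       0.1529     0.3645     0.1055    0.02136
  solve Keq expr → x = -0.008492; check Q = 17.49
Then add 0.04827 M of G.
Step 2:
                   J          B          L          G
  Initial     0.1529     0.3645     0.1055    0.06963
  Change     0.03379    0.02253    0.03379   -0.03379
  Equil       0.1867      0.387     0.1393    0.03585
  solve Keq expr → x = -0.01126; check Q = 17.49

Q₀ = 802.6; Q > K (proceeds reverse)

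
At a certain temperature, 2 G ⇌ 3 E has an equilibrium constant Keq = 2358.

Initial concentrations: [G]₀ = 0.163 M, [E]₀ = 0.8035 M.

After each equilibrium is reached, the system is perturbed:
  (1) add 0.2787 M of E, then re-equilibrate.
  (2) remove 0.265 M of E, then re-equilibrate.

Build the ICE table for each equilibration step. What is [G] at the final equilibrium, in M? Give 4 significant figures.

[G]_eq = 0.02151 M

Q₀ = 19.52 vs Keq = 2358 ⇒ Q<K, forward
Step 1:
                  G         E
  init        0.163    0.8035
  Δ         -0.1419    0.2128
  eq         0.0211     1.016
  solve Keq expr → x = 0.07095; check Q = 2358
Then add 0.2787 M of E.
Step 2:
                  G         E
  init       0.0211     1.295
  Δ        0.008787  -0.01318
  eq        0.02989     1.282
  solve Keq expr → x = -0.004394; check Q = 2358
Then remove 0.265 M of E.
Step 3:
                  G         E
  init      0.02989     1.017
  Δ       -0.008378   0.01257
  eq        0.02151     1.029
  solve Keq expr → x = 0.004189; check Q = 2358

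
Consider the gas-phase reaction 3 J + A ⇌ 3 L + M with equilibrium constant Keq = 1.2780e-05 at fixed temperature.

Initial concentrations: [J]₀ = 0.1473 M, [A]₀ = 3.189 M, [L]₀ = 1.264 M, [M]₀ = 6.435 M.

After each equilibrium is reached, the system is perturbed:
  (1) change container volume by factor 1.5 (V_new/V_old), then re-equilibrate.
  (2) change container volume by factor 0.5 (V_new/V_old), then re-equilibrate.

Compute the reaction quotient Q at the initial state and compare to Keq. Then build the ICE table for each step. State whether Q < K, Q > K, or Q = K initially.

Q₀ = 1275 vs Keq = 1.2780e-05 ⇒ Q>K, reverse
Step 1:
                  J         A         L         M
  Initial    0.1473     3.189     1.264     6.435
  Change      1.237    0.4122    -1.237   -0.4122
  Equil       1.384     3.601   0.02726     6.023
  solve Keq expr → x = -0.4122; check Q = 1.2780e-05
Then change container volume by factor 1.5 (V_new/V_old).
Step 2:
                  J         A         L         M
  Initial    0.9227     2.401   0.01817     4.015
  Change          0         0         0         0
  Equil      0.9227     2.401   0.01817     4.015
  solve Keq expr → x = 0; check Q = 1.2780e-05
Then change container volume by factor 0.5 (V_new/V_old).
Step 3:
                  J         A         L         M
  Initial     1.845     4.802   0.03635      8.03
  Change          0         0         0         0
  Equil       1.845     4.802   0.03635      8.03
  solve Keq expr → x = 0; check Q = 1.2780e-05

Q₀ = 1275; Q > K (proceeds reverse)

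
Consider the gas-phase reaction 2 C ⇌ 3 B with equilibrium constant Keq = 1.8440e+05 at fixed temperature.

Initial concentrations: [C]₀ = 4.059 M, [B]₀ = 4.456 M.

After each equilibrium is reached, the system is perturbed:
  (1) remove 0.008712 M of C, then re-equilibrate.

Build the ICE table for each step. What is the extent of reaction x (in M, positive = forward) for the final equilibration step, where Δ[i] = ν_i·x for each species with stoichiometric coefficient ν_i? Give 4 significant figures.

x = -0.004284 M

Q₀ = 5.37 vs Keq = 1.8440e+05 ⇒ Q<K, forward
Step 1:
                  C         B
  I           4.059     4.456
  C          -3.981     5.971
  E         0.07841     10.43
  solve Keq expr → x = 1.99; check Q = 1.8440e+05
Then remove 0.008712 M of C.
Step 2:
                  C         B
  I         0.06969     10.43
  C        0.008567  -0.01285
  E         0.07826     10.41
  solve Keq expr → x = -0.004284; check Q = 1.8440e+05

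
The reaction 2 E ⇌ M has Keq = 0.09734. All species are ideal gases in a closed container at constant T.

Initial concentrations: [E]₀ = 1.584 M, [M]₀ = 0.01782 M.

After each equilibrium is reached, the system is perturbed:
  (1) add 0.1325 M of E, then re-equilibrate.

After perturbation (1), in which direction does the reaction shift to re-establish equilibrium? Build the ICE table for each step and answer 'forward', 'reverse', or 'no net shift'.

Direction: forward

Q₀ = 0.007102 vs Keq = 0.09734 ⇒ Q<K, forward
Step 1:
                    E           M
  Initial       1.584     0.01782
  Change      -0.2902      0.1451
  Equil         1.294      0.1629
  solve Keq expr → x = 0.1451; check Q = 0.09734
Then add 0.1325 M of E.
Step 2:
                    E           M
  Initial       1.426      0.1629
  Change     -0.04537     0.02268
  Equil         1.381      0.1856
  solve Keq expr → x = 0.02268; check Q = 0.09734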